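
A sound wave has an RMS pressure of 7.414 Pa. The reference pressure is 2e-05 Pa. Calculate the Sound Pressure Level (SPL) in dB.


Given values:
  p = 7.414 Pa
  p_ref = 2e-05 Pa
Formula: SPL = 20 * log10(p / p_ref)
Compute ratio: p / p_ref = 7.414 / 2e-05 = 370700
Compute log10: log10(370700) = 5.569023
Multiply: SPL = 20 * 5.569023 = 111.38

111.38 dB


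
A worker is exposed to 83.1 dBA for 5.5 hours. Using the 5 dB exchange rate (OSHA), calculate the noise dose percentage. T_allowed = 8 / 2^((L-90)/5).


Given values:
  L = 83.1 dBA, T = 5.5 hours
Formula: T_allowed = 8 / 2^((L - 90) / 5)
Compute exponent: (83.1 - 90) / 5 = -1.38
Compute 2^(-1.38) = 0.384219
T_allowed = 8 / 0.384219 = 20.821459 hours
Dose = (T / T_allowed) * 100
Dose = (5.5 / 20.821459) * 100 = 26.42

26.42 %


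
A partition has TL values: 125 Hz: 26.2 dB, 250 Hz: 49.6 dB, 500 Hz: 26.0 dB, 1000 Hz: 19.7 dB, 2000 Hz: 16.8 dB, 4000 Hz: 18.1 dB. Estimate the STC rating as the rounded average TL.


Given TL values at each frequency:
  125 Hz: 26.2 dB
  250 Hz: 49.6 dB
  500 Hz: 26.0 dB
  1000 Hz: 19.7 dB
  2000 Hz: 16.8 dB
  4000 Hz: 18.1 dB
Formula: STC ~ round(average of TL values)
Sum = 26.2 + 49.6 + 26.0 + 19.7 + 16.8 + 18.1 = 156.4
Average = 156.4 / 6 = 26.07
Rounded: 26

26


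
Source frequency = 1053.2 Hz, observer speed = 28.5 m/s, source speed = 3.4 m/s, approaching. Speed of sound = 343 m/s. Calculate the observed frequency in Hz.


Given values:
  f_s = 1053.2 Hz, v_o = 28.5 m/s, v_s = 3.4 m/s
  Direction: approaching
Formula: f_o = f_s * (c + v_o) / (c - v_s)
Numerator: c + v_o = 343 + 28.5 = 371.5
Denominator: c - v_s = 343 - 3.4 = 339.6
f_o = 1053.2 * 371.5 / 339.6 = 1152.13

1152.13 Hz


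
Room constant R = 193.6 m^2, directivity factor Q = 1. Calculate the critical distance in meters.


Given values:
  R = 193.6 m^2, Q = 1
Formula: d_c = 0.141 * sqrt(Q * R)
Compute Q * R = 1 * 193.6 = 193.6
Compute sqrt(193.6) = 13.914
d_c = 0.141 * 13.914 = 1.962

1.962 m


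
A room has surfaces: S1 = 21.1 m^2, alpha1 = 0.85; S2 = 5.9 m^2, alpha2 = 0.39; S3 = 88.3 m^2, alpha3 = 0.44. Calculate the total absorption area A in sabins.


Given surfaces:
  Surface 1: 21.1 * 0.85 = 17.935
  Surface 2: 5.9 * 0.39 = 2.301
  Surface 3: 88.3 * 0.44 = 38.852
Formula: A = sum(Si * alpha_i)
A = 17.935 + 2.301 + 38.852
A = 59.09

59.09 sabins


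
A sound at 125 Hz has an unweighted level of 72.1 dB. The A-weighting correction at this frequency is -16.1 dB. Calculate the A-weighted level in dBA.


Given values:
  SPL = 72.1 dB
  A-weighting at 125 Hz = -16.1 dB
Formula: L_A = SPL + A_weight
L_A = 72.1 + (-16.1)
L_A = 56.0

56.0 dBA


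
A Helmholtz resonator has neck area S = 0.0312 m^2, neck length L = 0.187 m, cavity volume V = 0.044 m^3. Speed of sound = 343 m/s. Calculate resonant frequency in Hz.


Given values:
  S = 0.0312 m^2, L = 0.187 m, V = 0.044 m^3, c = 343 m/s
Formula: f = (c / (2*pi)) * sqrt(S / (V * L))
Compute V * L = 0.044 * 0.187 = 0.008228
Compute S / (V * L) = 0.0312 / 0.008228 = 3.7919
Compute sqrt(3.7919) = 1.94728
Compute c / (2*pi) = 343 / 6.283185 = 54.590148
f = 54.590148 * 1.94728 = 106.3

106.3 Hz


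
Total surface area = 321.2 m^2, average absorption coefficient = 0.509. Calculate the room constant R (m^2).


Given values:
  S = 321.2 m^2, alpha = 0.509
Formula: R = S * alpha / (1 - alpha)
Numerator: 321.2 * 0.509 = 163.4908
Denominator: 1 - 0.509 = 0.491
R = 163.4908 / 0.491 = 332.98

332.98 m^2


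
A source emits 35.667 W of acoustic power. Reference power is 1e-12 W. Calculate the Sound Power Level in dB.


Given values:
  W = 35.667 W
  W_ref = 1e-12 W
Formula: SWL = 10 * log10(W / W_ref)
Compute ratio: W / W_ref = 35667000000000
Compute log10: log10(35667000000000) = 13.552267
Multiply: SWL = 10 * 13.552267 = 135.52

135.52 dB


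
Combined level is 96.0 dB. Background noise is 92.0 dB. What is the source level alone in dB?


Given values:
  L_total = 96.0 dB, L_bg = 92.0 dB
Formula: L_source = 10 * log10(10^(L_total/10) - 10^(L_bg/10))
Convert to linear:
  10^(96.0/10) = 3981071705.535
  10^(92.0/10) = 1584893192.4611
Difference: 3981071705.535 - 1584893192.4611 = 2396178513.0739
L_source = 10 * log10(2396178513.0739) = 93.8

93.8 dB


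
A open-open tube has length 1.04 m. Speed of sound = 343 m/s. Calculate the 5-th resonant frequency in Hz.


Given values:
  Tube type: open-open, L = 1.04 m, c = 343 m/s, n = 5
Formula: f_n = n * c / (2 * L)
Compute 2 * L = 2 * 1.04 = 2.08
f = 5 * 343 / 2.08
f = 824.52

824.52 Hz


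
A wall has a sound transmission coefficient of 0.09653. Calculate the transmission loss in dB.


Given values:
  tau = 0.09653
Formula: TL = 10 * log10(1 / tau)
Compute 1 / tau = 1 / 0.09653 = 10.3595
Compute log10(10.3595) = 1.015339
TL = 10 * 1.015339 = 10.15

10.15 dB


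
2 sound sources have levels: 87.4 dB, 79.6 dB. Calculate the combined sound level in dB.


Formula: L_total = 10 * log10( sum(10^(Li/10)) )
  Source 1: 10^(87.4/10) = 549540873.8576
  Source 2: 10^(79.6/10) = 91201083.9356
Sum of linear values = 640741957.7932
L_total = 10 * log10(640741957.7932) = 88.07

88.07 dB


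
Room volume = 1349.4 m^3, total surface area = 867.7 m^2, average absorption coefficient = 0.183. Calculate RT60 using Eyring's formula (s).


Given values:
  V = 1349.4 m^3, S = 867.7 m^2, alpha = 0.183
Formula: RT60 = 0.161 * V / (-S * ln(1 - alpha))
Compute ln(1 - 0.183) = ln(0.817) = -0.202116
Denominator: -867.7 * -0.202116 = 175.3761
Numerator: 0.161 * 1349.4 = 217.2534
RT60 = 217.2534 / 175.3761 = 1.239

1.239 s


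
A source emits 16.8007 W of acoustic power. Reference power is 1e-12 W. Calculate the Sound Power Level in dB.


Given values:
  W = 16.8007 W
  W_ref = 1e-12 W
Formula: SWL = 10 * log10(W / W_ref)
Compute ratio: W / W_ref = 16800700000000
Compute log10: log10(16800700000000) = 13.225327
Multiply: SWL = 10 * 13.225327 = 132.25

132.25 dB


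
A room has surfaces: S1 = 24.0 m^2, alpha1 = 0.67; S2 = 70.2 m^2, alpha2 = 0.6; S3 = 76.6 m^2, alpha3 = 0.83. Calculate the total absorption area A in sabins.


Given surfaces:
  Surface 1: 24.0 * 0.67 = 16.08
  Surface 2: 70.2 * 0.6 = 42.12
  Surface 3: 76.6 * 0.83 = 63.578
Formula: A = sum(Si * alpha_i)
A = 16.08 + 42.12 + 63.578
A = 121.78

121.78 sabins


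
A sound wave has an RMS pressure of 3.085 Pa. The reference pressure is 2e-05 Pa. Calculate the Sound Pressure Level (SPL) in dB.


Given values:
  p = 3.085 Pa
  p_ref = 2e-05 Pa
Formula: SPL = 20 * log10(p / p_ref)
Compute ratio: p / p_ref = 3.085 / 2e-05 = 154250
Compute log10: log10(154250) = 5.188225
Multiply: SPL = 20 * 5.188225 = 103.76

103.76 dB


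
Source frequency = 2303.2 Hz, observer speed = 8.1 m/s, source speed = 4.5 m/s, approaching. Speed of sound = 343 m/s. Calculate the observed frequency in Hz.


Given values:
  f_s = 2303.2 Hz, v_o = 8.1 m/s, v_s = 4.5 m/s
  Direction: approaching
Formula: f_o = f_s * (c + v_o) / (c - v_s)
Numerator: c + v_o = 343 + 8.1 = 351.1
Denominator: c - v_s = 343 - 4.5 = 338.5
f_o = 2303.2 * 351.1 / 338.5 = 2388.93

2388.93 Hz


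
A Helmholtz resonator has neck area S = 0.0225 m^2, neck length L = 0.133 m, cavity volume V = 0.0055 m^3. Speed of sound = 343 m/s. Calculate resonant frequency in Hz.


Given values:
  S = 0.0225 m^2, L = 0.133 m, V = 0.0055 m^3, c = 343 m/s
Formula: f = (c / (2*pi)) * sqrt(S / (V * L))
Compute V * L = 0.0055 * 0.133 = 0.0007315
Compute S / (V * L) = 0.0225 / 0.0007315 = 30.7587
Compute sqrt(30.7587) = 5.546053
Compute c / (2*pi) = 343 / 6.283185 = 54.590148
f = 54.590148 * 5.546053 = 302.76

302.76 Hz


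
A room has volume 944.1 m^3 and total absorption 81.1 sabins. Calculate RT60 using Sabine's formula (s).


Given values:
  V = 944.1 m^3
  A = 81.1 sabins
Formula: RT60 = 0.161 * V / A
Numerator: 0.161 * 944.1 = 152.0001
RT60 = 152.0001 / 81.1 = 1.874

1.874 s


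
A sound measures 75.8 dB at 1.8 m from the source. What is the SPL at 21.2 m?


Given values:
  SPL1 = 75.8 dB, r1 = 1.8 m, r2 = 21.2 m
Formula: SPL2 = SPL1 - 20 * log10(r2 / r1)
Compute ratio: r2 / r1 = 21.2 / 1.8 = 11.7778
Compute log10: log10(11.7778) = 1.071064
Compute drop: 20 * 1.071064 = 21.4213
SPL2 = 75.8 - 21.4213 = 54.38

54.38 dB


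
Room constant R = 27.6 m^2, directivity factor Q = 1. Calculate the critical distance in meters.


Given values:
  R = 27.6 m^2, Q = 1
Formula: d_c = 0.141 * sqrt(Q * R)
Compute Q * R = 1 * 27.6 = 27.6
Compute sqrt(27.6) = 5.2536
d_c = 0.141 * 5.2536 = 0.741

0.741 m


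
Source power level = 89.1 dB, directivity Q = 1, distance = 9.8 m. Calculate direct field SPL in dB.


Given values:
  Lw = 89.1 dB, Q = 1, r = 9.8 m
Formula: SPL = Lw + 10 * log10(Q / (4 * pi * r^2))
Compute 4 * pi * r^2 = 4 * pi * 9.8^2 = 1206.8742
Compute Q / denom = 1 / 1206.8742 = 0.00082859
Compute 10 * log10(0.00082859) = -30.8166
SPL = 89.1 + (-30.8166) = 58.28

58.28 dB


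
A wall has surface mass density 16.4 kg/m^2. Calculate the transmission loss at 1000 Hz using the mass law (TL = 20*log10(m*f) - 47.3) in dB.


Given values:
  m = 16.4 kg/m^2, f = 1000 Hz
Formula: TL = 20 * log10(m * f) - 47.3
Compute m * f = 16.4 * 1000 = 16400.0
Compute log10(16400.0) = 4.214844
Compute 20 * 4.214844 = 84.2969
TL = 84.2969 - 47.3 = 37.0

37.0 dB


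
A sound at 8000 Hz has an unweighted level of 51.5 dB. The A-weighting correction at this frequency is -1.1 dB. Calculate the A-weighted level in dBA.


Given values:
  SPL = 51.5 dB
  A-weighting at 8000 Hz = -1.1 dB
Formula: L_A = SPL + A_weight
L_A = 51.5 + (-1.1)
L_A = 50.4

50.4 dBA


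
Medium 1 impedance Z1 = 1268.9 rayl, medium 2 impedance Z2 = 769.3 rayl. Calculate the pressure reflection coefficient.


Given values:
  Z1 = 1268.9 rayl, Z2 = 769.3 rayl
Formula: R = (Z2 - Z1) / (Z2 + Z1)
Numerator: Z2 - Z1 = 769.3 - 1268.9 = -499.6
Denominator: Z2 + Z1 = 769.3 + 1268.9 = 2038.2
R = -499.6 / 2038.2 = -0.2451

-0.2451


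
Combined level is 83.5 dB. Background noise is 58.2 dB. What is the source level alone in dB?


Given values:
  L_total = 83.5 dB, L_bg = 58.2 dB
Formula: L_source = 10 * log10(10^(L_total/10) - 10^(L_bg/10))
Convert to linear:
  10^(83.5/10) = 223872113.8568
  10^(58.2/10) = 660693.448
Difference: 223872113.8568 - 660693.448 = 223211420.4088
L_source = 10 * log10(223211420.4088) = 83.49

83.49 dB


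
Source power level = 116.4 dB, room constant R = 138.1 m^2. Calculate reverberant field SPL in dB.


Given values:
  Lw = 116.4 dB, R = 138.1 m^2
Formula: SPL = Lw + 10 * log10(4 / R)
Compute 4 / R = 4 / 138.1 = 0.028965
Compute 10 * log10(0.028965) = -15.3813
SPL = 116.4 + (-15.3813) = 101.02

101.02 dB


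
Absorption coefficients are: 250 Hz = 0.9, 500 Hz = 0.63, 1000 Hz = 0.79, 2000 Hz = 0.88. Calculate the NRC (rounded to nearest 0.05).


Given values:
  a_250 = 0.9, a_500 = 0.63
  a_1000 = 0.79, a_2000 = 0.88
Formula: NRC = (a250 + a500 + a1000 + a2000) / 4
Sum = 0.9 + 0.63 + 0.79 + 0.88 = 3.2
NRC = 3.2 / 4 = 0.8
Rounded to nearest 0.05: 0.8

0.8


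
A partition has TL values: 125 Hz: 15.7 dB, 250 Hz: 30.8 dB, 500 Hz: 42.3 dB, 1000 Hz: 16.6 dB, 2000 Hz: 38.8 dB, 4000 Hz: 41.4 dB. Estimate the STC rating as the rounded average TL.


Given TL values at each frequency:
  125 Hz: 15.7 dB
  250 Hz: 30.8 dB
  500 Hz: 42.3 dB
  1000 Hz: 16.6 dB
  2000 Hz: 38.8 dB
  4000 Hz: 41.4 dB
Formula: STC ~ round(average of TL values)
Sum = 15.7 + 30.8 + 42.3 + 16.6 + 38.8 + 41.4 = 185.6
Average = 185.6 / 6 = 30.93
Rounded: 31

31


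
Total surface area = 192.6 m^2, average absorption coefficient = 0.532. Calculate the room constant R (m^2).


Given values:
  S = 192.6 m^2, alpha = 0.532
Formula: R = S * alpha / (1 - alpha)
Numerator: 192.6 * 0.532 = 102.4632
Denominator: 1 - 0.532 = 0.468
R = 102.4632 / 0.468 = 218.94

218.94 m^2


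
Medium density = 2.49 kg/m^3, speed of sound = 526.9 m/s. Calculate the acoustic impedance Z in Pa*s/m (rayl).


Given values:
  rho = 2.49 kg/m^3
  c = 526.9 m/s
Formula: Z = rho * c
Z = 2.49 * 526.9
Z = 1311.98

1311.98 rayl


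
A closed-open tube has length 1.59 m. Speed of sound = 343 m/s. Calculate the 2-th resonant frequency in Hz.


Given values:
  Tube type: closed-open, L = 1.59 m, c = 343 m/s, n = 2
Formula: f_n = (2n - 1) * c / (4 * L)
Compute 2n - 1 = 2*2 - 1 = 3
Compute 4 * L = 4 * 1.59 = 6.36
f = 3 * 343 / 6.36
f = 161.79

161.79 Hz


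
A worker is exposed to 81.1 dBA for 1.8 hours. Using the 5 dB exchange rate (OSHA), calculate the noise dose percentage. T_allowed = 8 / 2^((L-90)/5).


Given values:
  L = 81.1 dBA, T = 1.8 hours
Formula: T_allowed = 8 / 2^((L - 90) / 5)
Compute exponent: (81.1 - 90) / 5 = -1.78
Compute 2^(-1.78) = 0.291183
T_allowed = 8 / 0.291183 = 27.474131 hours
Dose = (T / T_allowed) * 100
Dose = (1.8 / 27.474131) * 100 = 6.55

6.55 %


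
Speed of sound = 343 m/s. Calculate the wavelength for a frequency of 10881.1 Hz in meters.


Given values:
  c = 343 m/s, f = 10881.1 Hz
Formula: lambda = c / f
lambda = 343 / 10881.1
lambda = 0.0315

0.0315 m


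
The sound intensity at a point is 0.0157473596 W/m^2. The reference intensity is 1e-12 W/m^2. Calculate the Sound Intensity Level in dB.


Given values:
  I = 0.0157473596 W/m^2
  I_ref = 1e-12 W/m^2
Formula: SIL = 10 * log10(I / I_ref)
Compute ratio: I / I_ref = 15747359600
Compute log10: log10(15747359600) = 10.197208
Multiply: SIL = 10 * 10.197208 = 101.97

101.97 dB


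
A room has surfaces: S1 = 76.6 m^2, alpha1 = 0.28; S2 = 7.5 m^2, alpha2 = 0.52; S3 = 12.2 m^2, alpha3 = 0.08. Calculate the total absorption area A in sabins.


Given surfaces:
  Surface 1: 76.6 * 0.28 = 21.448
  Surface 2: 7.5 * 0.52 = 3.9
  Surface 3: 12.2 * 0.08 = 0.976
Formula: A = sum(Si * alpha_i)
A = 21.448 + 3.9 + 0.976
A = 26.32

26.32 sabins


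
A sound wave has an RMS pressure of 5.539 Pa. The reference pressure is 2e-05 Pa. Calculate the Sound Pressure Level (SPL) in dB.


Given values:
  p = 5.539 Pa
  p_ref = 2e-05 Pa
Formula: SPL = 20 * log10(p / p_ref)
Compute ratio: p / p_ref = 5.539 / 2e-05 = 276950
Compute log10: log10(276950) = 5.442401
Multiply: SPL = 20 * 5.442401 = 108.85

108.85 dB


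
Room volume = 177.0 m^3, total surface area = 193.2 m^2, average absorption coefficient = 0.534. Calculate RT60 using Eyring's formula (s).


Given values:
  V = 177.0 m^3, S = 193.2 m^2, alpha = 0.534
Formula: RT60 = 0.161 * V / (-S * ln(1 - alpha))
Compute ln(1 - 0.534) = ln(0.466) = -0.76357
Denominator: -193.2 * -0.76357 = 147.5217
Numerator: 0.161 * 177.0 = 28.497
RT60 = 28.497 / 147.5217 = 0.193

0.193 s


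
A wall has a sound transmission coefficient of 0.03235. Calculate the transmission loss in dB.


Given values:
  tau = 0.03235
Formula: TL = 10 * log10(1 / tau)
Compute 1 / tau = 1 / 0.03235 = 30.9119
Compute log10(30.9119) = 1.490126
TL = 10 * 1.490126 = 14.9

14.9 dB


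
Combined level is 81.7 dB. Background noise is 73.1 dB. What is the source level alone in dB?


Given values:
  L_total = 81.7 dB, L_bg = 73.1 dB
Formula: L_source = 10 * log10(10^(L_total/10) - 10^(L_bg/10))
Convert to linear:
  10^(81.7/10) = 147910838.8168
  10^(73.1/10) = 20417379.4467
Difference: 147910838.8168 - 20417379.4467 = 127493459.3701
L_source = 10 * log10(127493459.3701) = 81.05

81.05 dB


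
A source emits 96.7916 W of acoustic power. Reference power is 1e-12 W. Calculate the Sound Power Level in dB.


Given values:
  W = 96.7916 W
  W_ref = 1e-12 W
Formula: SWL = 10 * log10(W / W_ref)
Compute ratio: W / W_ref = 96791600000000
Compute log10: log10(96791600000000) = 13.985838
Multiply: SWL = 10 * 13.985838 = 139.86

139.86 dB


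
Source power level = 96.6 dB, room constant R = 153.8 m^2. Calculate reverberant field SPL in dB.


Given values:
  Lw = 96.6 dB, R = 153.8 m^2
Formula: SPL = Lw + 10 * log10(4 / R)
Compute 4 / R = 4 / 153.8 = 0.026008
Compute 10 * log10(0.026008) = -15.8489
SPL = 96.6 + (-15.8489) = 80.75

80.75 dB


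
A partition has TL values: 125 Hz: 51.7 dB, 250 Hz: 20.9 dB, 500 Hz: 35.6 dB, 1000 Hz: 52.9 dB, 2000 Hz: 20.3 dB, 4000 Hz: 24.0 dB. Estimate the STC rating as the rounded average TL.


Given TL values at each frequency:
  125 Hz: 51.7 dB
  250 Hz: 20.9 dB
  500 Hz: 35.6 dB
  1000 Hz: 52.9 dB
  2000 Hz: 20.3 dB
  4000 Hz: 24.0 dB
Formula: STC ~ round(average of TL values)
Sum = 51.7 + 20.9 + 35.6 + 52.9 + 20.3 + 24.0 = 205.4
Average = 205.4 / 6 = 34.23
Rounded: 34

34


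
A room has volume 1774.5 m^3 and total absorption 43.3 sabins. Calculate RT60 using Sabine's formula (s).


Given values:
  V = 1774.5 m^3
  A = 43.3 sabins
Formula: RT60 = 0.161 * V / A
Numerator: 0.161 * 1774.5 = 285.6945
RT60 = 285.6945 / 43.3 = 6.598

6.598 s


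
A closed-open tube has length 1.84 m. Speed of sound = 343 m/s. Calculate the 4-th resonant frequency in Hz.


Given values:
  Tube type: closed-open, L = 1.84 m, c = 343 m/s, n = 4
Formula: f_n = (2n - 1) * c / (4 * L)
Compute 2n - 1 = 2*4 - 1 = 7
Compute 4 * L = 4 * 1.84 = 7.36
f = 7 * 343 / 7.36
f = 326.22

326.22 Hz


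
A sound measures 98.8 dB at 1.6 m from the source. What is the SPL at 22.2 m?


Given values:
  SPL1 = 98.8 dB, r1 = 1.6 m, r2 = 22.2 m
Formula: SPL2 = SPL1 - 20 * log10(r2 / r1)
Compute ratio: r2 / r1 = 22.2 / 1.6 = 13.875
Compute log10: log10(13.875) = 1.142233
Compute drop: 20 * 1.142233 = 22.8447
SPL2 = 98.8 - 22.8447 = 75.96

75.96 dB


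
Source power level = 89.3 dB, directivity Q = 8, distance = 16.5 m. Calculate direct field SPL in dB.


Given values:
  Lw = 89.3 dB, Q = 8, r = 16.5 m
Formula: SPL = Lw + 10 * log10(Q / (4 * pi * r^2))
Compute 4 * pi * r^2 = 4 * pi * 16.5^2 = 3421.1944
Compute Q / denom = 8 / 3421.1944 = 0.00233836
Compute 10 * log10(0.00233836) = -26.3109
SPL = 89.3 + (-26.3109) = 62.99

62.99 dB


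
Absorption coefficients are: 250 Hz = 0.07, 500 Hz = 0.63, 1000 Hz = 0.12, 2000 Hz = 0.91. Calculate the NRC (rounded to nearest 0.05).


Given values:
  a_250 = 0.07, a_500 = 0.63
  a_1000 = 0.12, a_2000 = 0.91
Formula: NRC = (a250 + a500 + a1000 + a2000) / 4
Sum = 0.07 + 0.63 + 0.12 + 0.91 = 1.73
NRC = 1.73 / 4 = 0.4325
Rounded to nearest 0.05: 0.45

0.45


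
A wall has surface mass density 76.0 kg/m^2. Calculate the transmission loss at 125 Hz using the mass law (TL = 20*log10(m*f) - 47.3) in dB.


Given values:
  m = 76.0 kg/m^2, f = 125 Hz
Formula: TL = 20 * log10(m * f) - 47.3
Compute m * f = 76.0 * 125 = 9500.0
Compute log10(9500.0) = 3.977724
Compute 20 * 3.977724 = 79.5545
TL = 79.5545 - 47.3 = 32.25

32.25 dB


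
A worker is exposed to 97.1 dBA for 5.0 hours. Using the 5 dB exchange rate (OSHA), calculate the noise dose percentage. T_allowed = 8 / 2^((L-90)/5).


Given values:
  L = 97.1 dBA, T = 5.0 hours
Formula: T_allowed = 8 / 2^((L - 90) / 5)
Compute exponent: (97.1 - 90) / 5 = 1.42
Compute 2^(1.42) = 2.675855
T_allowed = 8 / 2.675855 = 2.989699 hours
Dose = (T / T_allowed) * 100
Dose = (5.0 / 2.989699) * 100 = 167.24

167.24 %


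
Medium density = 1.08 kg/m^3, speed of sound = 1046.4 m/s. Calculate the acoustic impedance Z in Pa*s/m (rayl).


Given values:
  rho = 1.08 kg/m^3
  c = 1046.4 m/s
Formula: Z = rho * c
Z = 1.08 * 1046.4
Z = 1130.11

1130.11 rayl


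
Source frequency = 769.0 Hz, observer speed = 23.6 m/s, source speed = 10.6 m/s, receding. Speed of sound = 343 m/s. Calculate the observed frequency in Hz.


Given values:
  f_s = 769.0 Hz, v_o = 23.6 m/s, v_s = 10.6 m/s
  Direction: receding
Formula: f_o = f_s * (c - v_o) / (c + v_s)
Numerator: c - v_o = 343 - 23.6 = 319.4
Denominator: c + v_s = 343 + 10.6 = 353.6
f_o = 769.0 * 319.4 / 353.6 = 694.62

694.62 Hz


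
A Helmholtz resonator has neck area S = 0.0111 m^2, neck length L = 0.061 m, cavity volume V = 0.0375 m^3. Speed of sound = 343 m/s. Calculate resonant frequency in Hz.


Given values:
  S = 0.0111 m^2, L = 0.061 m, V = 0.0375 m^3, c = 343 m/s
Formula: f = (c / (2*pi)) * sqrt(S / (V * L))
Compute V * L = 0.0375 * 0.061 = 0.0022875
Compute S / (V * L) = 0.0111 / 0.0022875 = 4.8525
Compute sqrt(4.8525) = 2.202839
Compute c / (2*pi) = 343 / 6.283185 = 54.590148
f = 54.590148 * 2.202839 = 120.25

120.25 Hz


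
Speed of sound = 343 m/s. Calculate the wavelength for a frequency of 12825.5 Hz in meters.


Given values:
  c = 343 m/s, f = 12825.5 Hz
Formula: lambda = c / f
lambda = 343 / 12825.5
lambda = 0.0267

0.0267 m


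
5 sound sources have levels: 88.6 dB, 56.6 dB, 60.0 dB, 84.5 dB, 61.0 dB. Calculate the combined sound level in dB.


Formula: L_total = 10 * log10( sum(10^(Li/10)) )
  Source 1: 10^(88.6/10) = 724435960.075
  Source 2: 10^(56.6/10) = 457088.1896
  Source 3: 10^(60.0/10) = 1000000.0
  Source 4: 10^(84.5/10) = 281838293.1264
  Source 5: 10^(61.0/10) = 1258925.4118
Sum of linear values = 1008990266.8028
L_total = 10 * log10(1008990266.8028) = 90.04

90.04 dB


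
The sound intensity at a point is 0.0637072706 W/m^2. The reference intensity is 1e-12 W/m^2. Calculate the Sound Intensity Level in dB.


Given values:
  I = 0.0637072706 W/m^2
  I_ref = 1e-12 W/m^2
Formula: SIL = 10 * log10(I / I_ref)
Compute ratio: I / I_ref = 63707270600
Compute log10: log10(63707270600) = 10.804189
Multiply: SIL = 10 * 10.804189 = 108.04

108.04 dB


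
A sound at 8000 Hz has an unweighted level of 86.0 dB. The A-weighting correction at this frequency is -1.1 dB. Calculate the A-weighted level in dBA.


Given values:
  SPL = 86.0 dB
  A-weighting at 8000 Hz = -1.1 dB
Formula: L_A = SPL + A_weight
L_A = 86.0 + (-1.1)
L_A = 84.9

84.9 dBA


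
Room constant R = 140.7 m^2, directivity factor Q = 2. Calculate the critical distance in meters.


Given values:
  R = 140.7 m^2, Q = 2
Formula: d_c = 0.141 * sqrt(Q * R)
Compute Q * R = 2 * 140.7 = 281.4
Compute sqrt(281.4) = 16.775
d_c = 0.141 * 16.775 = 2.365

2.365 m


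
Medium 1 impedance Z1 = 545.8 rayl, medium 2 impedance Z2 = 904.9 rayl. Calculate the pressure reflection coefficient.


Given values:
  Z1 = 545.8 rayl, Z2 = 904.9 rayl
Formula: R = (Z2 - Z1) / (Z2 + Z1)
Numerator: Z2 - Z1 = 904.9 - 545.8 = 359.1
Denominator: Z2 + Z1 = 904.9 + 545.8 = 1450.7
R = 359.1 / 1450.7 = 0.2475

0.2475


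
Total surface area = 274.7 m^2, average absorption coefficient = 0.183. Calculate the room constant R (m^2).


Given values:
  S = 274.7 m^2, alpha = 0.183
Formula: R = S * alpha / (1 - alpha)
Numerator: 274.7 * 0.183 = 50.2701
Denominator: 1 - 0.183 = 0.817
R = 50.2701 / 0.817 = 61.53

61.53 m^2


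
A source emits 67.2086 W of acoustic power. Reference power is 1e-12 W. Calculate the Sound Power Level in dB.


Given values:
  W = 67.2086 W
  W_ref = 1e-12 W
Formula: SWL = 10 * log10(W / W_ref)
Compute ratio: W / W_ref = 67208600000000
Compute log10: log10(67208600000000) = 13.827425
Multiply: SWL = 10 * 13.827425 = 138.27

138.27 dB


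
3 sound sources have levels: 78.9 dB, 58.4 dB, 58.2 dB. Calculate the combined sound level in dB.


Formula: L_total = 10 * log10( sum(10^(Li/10)) )
  Source 1: 10^(78.9/10) = 77624711.6629
  Source 2: 10^(58.4/10) = 691830.9709
  Source 3: 10^(58.2/10) = 660693.448
Sum of linear values = 78977236.0818
L_total = 10 * log10(78977236.0818) = 78.98

78.98 dB


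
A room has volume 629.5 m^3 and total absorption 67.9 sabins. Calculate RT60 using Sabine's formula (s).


Given values:
  V = 629.5 m^3
  A = 67.9 sabins
Formula: RT60 = 0.161 * V / A
Numerator: 0.161 * 629.5 = 101.3495
RT60 = 101.3495 / 67.9 = 1.493

1.493 s


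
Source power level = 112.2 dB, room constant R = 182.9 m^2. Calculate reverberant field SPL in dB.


Given values:
  Lw = 112.2 dB, R = 182.9 m^2
Formula: SPL = Lw + 10 * log10(4 / R)
Compute 4 / R = 4 / 182.9 = 0.02187
Compute 10 * log10(0.02187) = -16.6015
SPL = 112.2 + (-16.6015) = 95.6

95.6 dB


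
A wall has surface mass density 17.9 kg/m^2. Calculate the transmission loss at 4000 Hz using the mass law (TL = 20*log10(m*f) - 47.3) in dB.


Given values:
  m = 17.9 kg/m^2, f = 4000 Hz
Formula: TL = 20 * log10(m * f) - 47.3
Compute m * f = 17.9 * 4000 = 71600.0
Compute log10(71600.0) = 4.854913
Compute 20 * 4.854913 = 97.0983
TL = 97.0983 - 47.3 = 49.8

49.8 dB


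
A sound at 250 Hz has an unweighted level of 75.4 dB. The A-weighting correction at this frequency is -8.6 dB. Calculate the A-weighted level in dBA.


Given values:
  SPL = 75.4 dB
  A-weighting at 250 Hz = -8.6 dB
Formula: L_A = SPL + A_weight
L_A = 75.4 + (-8.6)
L_A = 66.8

66.8 dBA


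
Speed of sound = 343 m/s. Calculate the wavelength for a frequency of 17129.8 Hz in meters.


Given values:
  c = 343 m/s, f = 17129.8 Hz
Formula: lambda = c / f
lambda = 343 / 17129.8
lambda = 0.02

0.02 m


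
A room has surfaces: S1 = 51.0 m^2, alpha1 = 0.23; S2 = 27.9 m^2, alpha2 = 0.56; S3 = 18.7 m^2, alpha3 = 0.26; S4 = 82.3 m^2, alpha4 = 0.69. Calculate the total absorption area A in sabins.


Given surfaces:
  Surface 1: 51.0 * 0.23 = 11.73
  Surface 2: 27.9 * 0.56 = 15.624
  Surface 3: 18.7 * 0.26 = 4.862
  Surface 4: 82.3 * 0.69 = 56.787
Formula: A = sum(Si * alpha_i)
A = 11.73 + 15.624 + 4.862 + 56.787
A = 89.0

89.0 sabins


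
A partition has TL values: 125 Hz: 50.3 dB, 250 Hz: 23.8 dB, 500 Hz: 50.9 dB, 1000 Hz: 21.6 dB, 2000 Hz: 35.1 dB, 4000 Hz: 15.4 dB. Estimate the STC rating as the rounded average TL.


Given TL values at each frequency:
  125 Hz: 50.3 dB
  250 Hz: 23.8 dB
  500 Hz: 50.9 dB
  1000 Hz: 21.6 dB
  2000 Hz: 35.1 dB
  4000 Hz: 15.4 dB
Formula: STC ~ round(average of TL values)
Sum = 50.3 + 23.8 + 50.9 + 21.6 + 35.1 + 15.4 = 197.1
Average = 197.1 / 6 = 32.85
Rounded: 33

33


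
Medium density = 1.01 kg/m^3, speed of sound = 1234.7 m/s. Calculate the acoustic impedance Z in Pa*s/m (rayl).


Given values:
  rho = 1.01 kg/m^3
  c = 1234.7 m/s
Formula: Z = rho * c
Z = 1.01 * 1234.7
Z = 1247.05

1247.05 rayl


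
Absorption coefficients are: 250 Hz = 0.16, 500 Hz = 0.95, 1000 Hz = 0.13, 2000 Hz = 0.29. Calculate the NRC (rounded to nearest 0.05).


Given values:
  a_250 = 0.16, a_500 = 0.95
  a_1000 = 0.13, a_2000 = 0.29
Formula: NRC = (a250 + a500 + a1000 + a2000) / 4
Sum = 0.16 + 0.95 + 0.13 + 0.29 = 1.53
NRC = 1.53 / 4 = 0.3825
Rounded to nearest 0.05: 0.4

0.4


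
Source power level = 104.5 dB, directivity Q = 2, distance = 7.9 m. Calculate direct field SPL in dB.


Given values:
  Lw = 104.5 dB, Q = 2, r = 7.9 m
Formula: SPL = Lw + 10 * log10(Q / (4 * pi * r^2))
Compute 4 * pi * r^2 = 4 * pi * 7.9^2 = 784.2672
Compute Q / denom = 2 / 784.2672 = 0.00255015
Compute 10 * log10(0.00255015) = -25.9343
SPL = 104.5 + (-25.9343) = 78.57

78.57 dB


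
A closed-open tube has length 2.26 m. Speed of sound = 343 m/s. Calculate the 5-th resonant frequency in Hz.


Given values:
  Tube type: closed-open, L = 2.26 m, c = 343 m/s, n = 5
Formula: f_n = (2n - 1) * c / (4 * L)
Compute 2n - 1 = 2*5 - 1 = 9
Compute 4 * L = 4 * 2.26 = 9.04
f = 9 * 343 / 9.04
f = 341.48

341.48 Hz


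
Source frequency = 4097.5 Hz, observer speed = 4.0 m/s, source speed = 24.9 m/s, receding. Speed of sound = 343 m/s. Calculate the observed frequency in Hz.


Given values:
  f_s = 4097.5 Hz, v_o = 4.0 m/s, v_s = 24.9 m/s
  Direction: receding
Formula: f_o = f_s * (c - v_o) / (c + v_s)
Numerator: c - v_o = 343 - 4.0 = 339.0
Denominator: c + v_s = 343 + 24.9 = 367.9
f_o = 4097.5 * 339.0 / 367.9 = 3775.63

3775.63 Hz


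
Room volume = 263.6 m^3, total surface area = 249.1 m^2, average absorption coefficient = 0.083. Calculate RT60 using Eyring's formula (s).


Given values:
  V = 263.6 m^3, S = 249.1 m^2, alpha = 0.083
Formula: RT60 = 0.161 * V / (-S * ln(1 - alpha))
Compute ln(1 - 0.083) = ln(0.917) = -0.086648
Denominator: -249.1 * -0.086648 = 21.584
Numerator: 0.161 * 263.6 = 42.4396
RT60 = 42.4396 / 21.584 = 1.966

1.966 s


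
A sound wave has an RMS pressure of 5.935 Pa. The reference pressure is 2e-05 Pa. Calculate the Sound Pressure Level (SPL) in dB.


Given values:
  p = 5.935 Pa
  p_ref = 2e-05 Pa
Formula: SPL = 20 * log10(p / p_ref)
Compute ratio: p / p_ref = 5.935 / 2e-05 = 296750
Compute log10: log10(296750) = 5.472391
Multiply: SPL = 20 * 5.472391 = 109.45

109.45 dB


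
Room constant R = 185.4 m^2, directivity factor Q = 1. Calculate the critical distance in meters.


Given values:
  R = 185.4 m^2, Q = 1
Formula: d_c = 0.141 * sqrt(Q * R)
Compute Q * R = 1 * 185.4 = 185.4
Compute sqrt(185.4) = 13.6162
d_c = 0.141 * 13.6162 = 1.92

1.92 m


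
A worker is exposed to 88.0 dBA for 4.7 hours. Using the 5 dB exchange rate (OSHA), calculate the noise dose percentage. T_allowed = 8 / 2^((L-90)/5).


Given values:
  L = 88.0 dBA, T = 4.7 hours
Formula: T_allowed = 8 / 2^((L - 90) / 5)
Compute exponent: (88.0 - 90) / 5 = -0.4
Compute 2^(-0.4) = 0.757858
T_allowed = 8 / 0.757858 = 10.556067 hours
Dose = (T / T_allowed) * 100
Dose = (4.7 / 10.556067) * 100 = 44.52

44.52 %


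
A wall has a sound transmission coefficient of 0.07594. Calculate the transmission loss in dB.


Given values:
  tau = 0.07594
Formula: TL = 10 * log10(1 / tau)
Compute 1 / tau = 1 / 0.07594 = 13.1683
Compute log10(13.1683) = 1.11953
TL = 10 * 1.11953 = 11.2

11.2 dB


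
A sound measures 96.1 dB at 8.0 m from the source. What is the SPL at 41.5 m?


Given values:
  SPL1 = 96.1 dB, r1 = 8.0 m, r2 = 41.5 m
Formula: SPL2 = SPL1 - 20 * log10(r2 / r1)
Compute ratio: r2 / r1 = 41.5 / 8.0 = 5.1875
Compute log10: log10(5.1875) = 0.714958
Compute drop: 20 * 0.714958 = 14.2992
SPL2 = 96.1 - 14.2992 = 81.8

81.8 dB


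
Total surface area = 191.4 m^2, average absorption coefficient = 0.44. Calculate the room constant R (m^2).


Given values:
  S = 191.4 m^2, alpha = 0.44
Formula: R = S * alpha / (1 - alpha)
Numerator: 191.4 * 0.44 = 84.216
Denominator: 1 - 0.44 = 0.56
R = 84.216 / 0.56 = 150.39

150.39 m^2


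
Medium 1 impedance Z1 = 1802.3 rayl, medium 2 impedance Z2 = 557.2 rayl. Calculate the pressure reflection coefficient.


Given values:
  Z1 = 1802.3 rayl, Z2 = 557.2 rayl
Formula: R = (Z2 - Z1) / (Z2 + Z1)
Numerator: Z2 - Z1 = 557.2 - 1802.3 = -1245.1
Denominator: Z2 + Z1 = 557.2 + 1802.3 = 2359.5
R = -1245.1 / 2359.5 = -0.5277

-0.5277


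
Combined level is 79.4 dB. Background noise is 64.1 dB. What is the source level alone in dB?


Given values:
  L_total = 79.4 dB, L_bg = 64.1 dB
Formula: L_source = 10 * log10(10^(L_total/10) - 10^(L_bg/10))
Convert to linear:
  10^(79.4/10) = 87096358.9956
  10^(64.1/10) = 2570395.7828
Difference: 87096358.9956 - 2570395.7828 = 84525963.2128
L_source = 10 * log10(84525963.2128) = 79.27

79.27 dB


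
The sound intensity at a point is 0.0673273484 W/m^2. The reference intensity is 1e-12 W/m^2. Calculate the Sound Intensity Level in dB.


Given values:
  I = 0.0673273484 W/m^2
  I_ref = 1e-12 W/m^2
Formula: SIL = 10 * log10(I / I_ref)
Compute ratio: I / I_ref = 67327348400
Compute log10: log10(67327348400) = 10.828192
Multiply: SIL = 10 * 10.828192 = 108.28

108.28 dB


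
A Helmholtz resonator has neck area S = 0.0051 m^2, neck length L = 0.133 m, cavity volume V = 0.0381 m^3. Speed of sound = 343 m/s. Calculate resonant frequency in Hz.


Given values:
  S = 0.0051 m^2, L = 0.133 m, V = 0.0381 m^3, c = 343 m/s
Formula: f = (c / (2*pi)) * sqrt(S / (V * L))
Compute V * L = 0.0381 * 0.133 = 0.0050673
Compute S / (V * L) = 0.0051 / 0.0050673 = 1.0065
Compute sqrt(1.0065) = 1.003245
Compute c / (2*pi) = 343 / 6.283185 = 54.590148
f = 54.590148 * 1.003245 = 54.77

54.77 Hz


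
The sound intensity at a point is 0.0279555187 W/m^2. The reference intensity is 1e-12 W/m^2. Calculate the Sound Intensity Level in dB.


Given values:
  I = 0.0279555187 W/m^2
  I_ref = 1e-12 W/m^2
Formula: SIL = 10 * log10(I / I_ref)
Compute ratio: I / I_ref = 27955518700
Compute log10: log10(27955518700) = 10.446468
Multiply: SIL = 10 * 10.446468 = 104.46

104.46 dB


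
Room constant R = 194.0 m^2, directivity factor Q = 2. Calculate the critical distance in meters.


Given values:
  R = 194.0 m^2, Q = 2
Formula: d_c = 0.141 * sqrt(Q * R)
Compute Q * R = 2 * 194.0 = 388.0
Compute sqrt(388.0) = 19.6977
d_c = 0.141 * 19.6977 = 2.777

2.777 m


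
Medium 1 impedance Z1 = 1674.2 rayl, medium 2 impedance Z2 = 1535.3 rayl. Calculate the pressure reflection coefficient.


Given values:
  Z1 = 1674.2 rayl, Z2 = 1535.3 rayl
Formula: R = (Z2 - Z1) / (Z2 + Z1)
Numerator: Z2 - Z1 = 1535.3 - 1674.2 = -138.9
Denominator: Z2 + Z1 = 1535.3 + 1674.2 = 3209.5
R = -138.9 / 3209.5 = -0.0433

-0.0433


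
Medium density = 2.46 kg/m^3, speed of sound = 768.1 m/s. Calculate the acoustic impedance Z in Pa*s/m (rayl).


Given values:
  rho = 2.46 kg/m^3
  c = 768.1 m/s
Formula: Z = rho * c
Z = 2.46 * 768.1
Z = 1889.53

1889.53 rayl


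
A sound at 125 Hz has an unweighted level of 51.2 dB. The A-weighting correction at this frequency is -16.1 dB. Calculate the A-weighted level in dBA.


Given values:
  SPL = 51.2 dB
  A-weighting at 125 Hz = -16.1 dB
Formula: L_A = SPL + A_weight
L_A = 51.2 + (-16.1)
L_A = 35.1

35.1 dBA


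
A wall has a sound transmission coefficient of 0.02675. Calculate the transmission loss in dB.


Given values:
  tau = 0.02675
Formula: TL = 10 * log10(1 / tau)
Compute 1 / tau = 1 / 0.02675 = 37.3832
Compute log10(37.3832) = 1.572676
TL = 10 * 1.572676 = 15.73

15.73 dB


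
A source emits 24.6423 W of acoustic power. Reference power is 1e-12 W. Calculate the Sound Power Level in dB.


Given values:
  W = 24.6423 W
  W_ref = 1e-12 W
Formula: SWL = 10 * log10(W / W_ref)
Compute ratio: W / W_ref = 24642300000000
Compute log10: log10(24642300000000) = 13.391681
Multiply: SWL = 10 * 13.391681 = 133.92

133.92 dB


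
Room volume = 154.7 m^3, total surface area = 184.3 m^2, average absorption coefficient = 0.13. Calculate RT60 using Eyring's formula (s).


Given values:
  V = 154.7 m^3, S = 184.3 m^2, alpha = 0.13
Formula: RT60 = 0.161 * V / (-S * ln(1 - alpha))
Compute ln(1 - 0.13) = ln(0.87) = -0.139262
Denominator: -184.3 * -0.139262 = 25.666
Numerator: 0.161 * 154.7 = 24.9067
RT60 = 24.9067 / 25.666 = 0.97

0.97 s


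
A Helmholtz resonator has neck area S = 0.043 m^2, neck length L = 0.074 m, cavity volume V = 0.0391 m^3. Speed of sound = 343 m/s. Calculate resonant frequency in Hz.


Given values:
  S = 0.043 m^2, L = 0.074 m, V = 0.0391 m^3, c = 343 m/s
Formula: f = (c / (2*pi)) * sqrt(S / (V * L))
Compute V * L = 0.0391 * 0.074 = 0.0028934
Compute S / (V * L) = 0.043 / 0.0028934 = 14.8614
Compute sqrt(14.8614) = 3.855049
Compute c / (2*pi) = 343 / 6.283185 = 54.590148
f = 54.590148 * 3.855049 = 210.45

210.45 Hz


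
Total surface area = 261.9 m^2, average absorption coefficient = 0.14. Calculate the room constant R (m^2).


Given values:
  S = 261.9 m^2, alpha = 0.14
Formula: R = S * alpha / (1 - alpha)
Numerator: 261.9 * 0.14 = 36.666
Denominator: 1 - 0.14 = 0.86
R = 36.666 / 0.86 = 42.63

42.63 m^2


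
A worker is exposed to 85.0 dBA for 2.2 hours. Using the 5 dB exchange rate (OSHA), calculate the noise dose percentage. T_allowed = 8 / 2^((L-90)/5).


Given values:
  L = 85.0 dBA, T = 2.2 hours
Formula: T_allowed = 8 / 2^((L - 90) / 5)
Compute exponent: (85.0 - 90) / 5 = -1.0
Compute 2^(-1.0) = 0.5
T_allowed = 8 / 0.5 = 16.0 hours
Dose = (T / T_allowed) * 100
Dose = (2.2 / 16.0) * 100 = 13.75

13.75 %


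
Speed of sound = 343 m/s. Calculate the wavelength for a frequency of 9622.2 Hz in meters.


Given values:
  c = 343 m/s, f = 9622.2 Hz
Formula: lambda = c / f
lambda = 343 / 9622.2
lambda = 0.0356

0.0356 m


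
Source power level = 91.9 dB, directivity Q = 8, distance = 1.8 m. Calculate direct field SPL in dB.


Given values:
  Lw = 91.9 dB, Q = 8, r = 1.8 m
Formula: SPL = Lw + 10 * log10(Q / (4 * pi * r^2))
Compute 4 * pi * r^2 = 4 * pi * 1.8^2 = 40.715
Compute Q / denom = 8 / 40.715 = 0.19648778
Compute 10 * log10(0.19648778) = -7.0666
SPL = 91.9 + (-7.0666) = 84.83

84.83 dB


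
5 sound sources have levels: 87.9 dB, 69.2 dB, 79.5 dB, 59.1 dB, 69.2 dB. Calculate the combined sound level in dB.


Formula: L_total = 10 * log10( sum(10^(Li/10)) )
  Source 1: 10^(87.9/10) = 616595001.8615
  Source 2: 10^(69.2/10) = 8317637.711
  Source 3: 10^(79.5/10) = 89125093.8134
  Source 4: 10^(59.1/10) = 812830.5162
  Source 5: 10^(69.2/10) = 8317637.711
Sum of linear values = 723168201.6131
L_total = 10 * log10(723168201.6131) = 88.59

88.59 dB


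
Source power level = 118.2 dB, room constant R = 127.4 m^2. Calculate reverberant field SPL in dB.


Given values:
  Lw = 118.2 dB, R = 127.4 m^2
Formula: SPL = Lw + 10 * log10(4 / R)
Compute 4 / R = 4 / 127.4 = 0.031397
Compute 10 * log10(0.031397) = -15.0311
SPL = 118.2 + (-15.0311) = 103.17

103.17 dB


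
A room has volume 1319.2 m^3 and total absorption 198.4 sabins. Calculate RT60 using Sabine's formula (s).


Given values:
  V = 1319.2 m^3
  A = 198.4 sabins
Formula: RT60 = 0.161 * V / A
Numerator: 0.161 * 1319.2 = 212.3912
RT60 = 212.3912 / 198.4 = 1.071

1.071 s


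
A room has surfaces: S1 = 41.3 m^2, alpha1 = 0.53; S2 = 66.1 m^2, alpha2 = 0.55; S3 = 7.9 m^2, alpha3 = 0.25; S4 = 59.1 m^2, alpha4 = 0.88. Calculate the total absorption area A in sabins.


Given surfaces:
  Surface 1: 41.3 * 0.53 = 21.889
  Surface 2: 66.1 * 0.55 = 36.355
  Surface 3: 7.9 * 0.25 = 1.975
  Surface 4: 59.1 * 0.88 = 52.008
Formula: A = sum(Si * alpha_i)
A = 21.889 + 36.355 + 1.975 + 52.008
A = 112.23

112.23 sabins


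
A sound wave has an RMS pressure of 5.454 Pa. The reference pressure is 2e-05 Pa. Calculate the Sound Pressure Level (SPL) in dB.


Given values:
  p = 5.454 Pa
  p_ref = 2e-05 Pa
Formula: SPL = 20 * log10(p / p_ref)
Compute ratio: p / p_ref = 5.454 / 2e-05 = 272700
Compute log10: log10(272700) = 5.435685
Multiply: SPL = 20 * 5.435685 = 108.71

108.71 dB


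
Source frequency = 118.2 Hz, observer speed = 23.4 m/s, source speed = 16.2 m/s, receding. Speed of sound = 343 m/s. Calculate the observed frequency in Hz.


Given values:
  f_s = 118.2 Hz, v_o = 23.4 m/s, v_s = 16.2 m/s
  Direction: receding
Formula: f_o = f_s * (c - v_o) / (c + v_s)
Numerator: c - v_o = 343 - 23.4 = 319.6
Denominator: c + v_s = 343 + 16.2 = 359.2
f_o = 118.2 * 319.6 / 359.2 = 105.17

105.17 Hz


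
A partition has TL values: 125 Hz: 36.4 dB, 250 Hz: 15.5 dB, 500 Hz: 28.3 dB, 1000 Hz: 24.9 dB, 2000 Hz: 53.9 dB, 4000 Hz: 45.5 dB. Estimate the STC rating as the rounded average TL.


Given TL values at each frequency:
  125 Hz: 36.4 dB
  250 Hz: 15.5 dB
  500 Hz: 28.3 dB
  1000 Hz: 24.9 dB
  2000 Hz: 53.9 dB
  4000 Hz: 45.5 dB
Formula: STC ~ round(average of TL values)
Sum = 36.4 + 15.5 + 28.3 + 24.9 + 53.9 + 45.5 = 204.5
Average = 204.5 / 6 = 34.08
Rounded: 34

34


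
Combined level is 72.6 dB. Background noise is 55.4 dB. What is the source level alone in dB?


Given values:
  L_total = 72.6 dB, L_bg = 55.4 dB
Formula: L_source = 10 * log10(10^(L_total/10) - 10^(L_bg/10))
Convert to linear:
  10^(72.6/10) = 18197008.5861
  10^(55.4/10) = 346736.8505
Difference: 18197008.5861 - 346736.8505 = 17850271.7356
L_source = 10 * log10(17850271.7356) = 72.52

72.52 dB


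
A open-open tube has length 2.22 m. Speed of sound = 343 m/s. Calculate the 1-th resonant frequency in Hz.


Given values:
  Tube type: open-open, L = 2.22 m, c = 343 m/s, n = 1
Formula: f_n = n * c / (2 * L)
Compute 2 * L = 2 * 2.22 = 4.44
f = 1 * 343 / 4.44
f = 77.25

77.25 Hz


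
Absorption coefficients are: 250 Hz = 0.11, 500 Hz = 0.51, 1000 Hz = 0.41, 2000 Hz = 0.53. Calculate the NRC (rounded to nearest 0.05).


Given values:
  a_250 = 0.11, a_500 = 0.51
  a_1000 = 0.41, a_2000 = 0.53
Formula: NRC = (a250 + a500 + a1000 + a2000) / 4
Sum = 0.11 + 0.51 + 0.41 + 0.53 = 1.56
NRC = 1.56 / 4 = 0.39
Rounded to nearest 0.05: 0.4

0.4


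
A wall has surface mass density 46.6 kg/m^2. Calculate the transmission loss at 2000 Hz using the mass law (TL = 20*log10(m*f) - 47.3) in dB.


Given values:
  m = 46.6 kg/m^2, f = 2000 Hz
Formula: TL = 20 * log10(m * f) - 47.3
Compute m * f = 46.6 * 2000 = 93200.0
Compute log10(93200.0) = 4.969416
Compute 20 * 4.969416 = 99.3883
TL = 99.3883 - 47.3 = 52.09

52.09 dB
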